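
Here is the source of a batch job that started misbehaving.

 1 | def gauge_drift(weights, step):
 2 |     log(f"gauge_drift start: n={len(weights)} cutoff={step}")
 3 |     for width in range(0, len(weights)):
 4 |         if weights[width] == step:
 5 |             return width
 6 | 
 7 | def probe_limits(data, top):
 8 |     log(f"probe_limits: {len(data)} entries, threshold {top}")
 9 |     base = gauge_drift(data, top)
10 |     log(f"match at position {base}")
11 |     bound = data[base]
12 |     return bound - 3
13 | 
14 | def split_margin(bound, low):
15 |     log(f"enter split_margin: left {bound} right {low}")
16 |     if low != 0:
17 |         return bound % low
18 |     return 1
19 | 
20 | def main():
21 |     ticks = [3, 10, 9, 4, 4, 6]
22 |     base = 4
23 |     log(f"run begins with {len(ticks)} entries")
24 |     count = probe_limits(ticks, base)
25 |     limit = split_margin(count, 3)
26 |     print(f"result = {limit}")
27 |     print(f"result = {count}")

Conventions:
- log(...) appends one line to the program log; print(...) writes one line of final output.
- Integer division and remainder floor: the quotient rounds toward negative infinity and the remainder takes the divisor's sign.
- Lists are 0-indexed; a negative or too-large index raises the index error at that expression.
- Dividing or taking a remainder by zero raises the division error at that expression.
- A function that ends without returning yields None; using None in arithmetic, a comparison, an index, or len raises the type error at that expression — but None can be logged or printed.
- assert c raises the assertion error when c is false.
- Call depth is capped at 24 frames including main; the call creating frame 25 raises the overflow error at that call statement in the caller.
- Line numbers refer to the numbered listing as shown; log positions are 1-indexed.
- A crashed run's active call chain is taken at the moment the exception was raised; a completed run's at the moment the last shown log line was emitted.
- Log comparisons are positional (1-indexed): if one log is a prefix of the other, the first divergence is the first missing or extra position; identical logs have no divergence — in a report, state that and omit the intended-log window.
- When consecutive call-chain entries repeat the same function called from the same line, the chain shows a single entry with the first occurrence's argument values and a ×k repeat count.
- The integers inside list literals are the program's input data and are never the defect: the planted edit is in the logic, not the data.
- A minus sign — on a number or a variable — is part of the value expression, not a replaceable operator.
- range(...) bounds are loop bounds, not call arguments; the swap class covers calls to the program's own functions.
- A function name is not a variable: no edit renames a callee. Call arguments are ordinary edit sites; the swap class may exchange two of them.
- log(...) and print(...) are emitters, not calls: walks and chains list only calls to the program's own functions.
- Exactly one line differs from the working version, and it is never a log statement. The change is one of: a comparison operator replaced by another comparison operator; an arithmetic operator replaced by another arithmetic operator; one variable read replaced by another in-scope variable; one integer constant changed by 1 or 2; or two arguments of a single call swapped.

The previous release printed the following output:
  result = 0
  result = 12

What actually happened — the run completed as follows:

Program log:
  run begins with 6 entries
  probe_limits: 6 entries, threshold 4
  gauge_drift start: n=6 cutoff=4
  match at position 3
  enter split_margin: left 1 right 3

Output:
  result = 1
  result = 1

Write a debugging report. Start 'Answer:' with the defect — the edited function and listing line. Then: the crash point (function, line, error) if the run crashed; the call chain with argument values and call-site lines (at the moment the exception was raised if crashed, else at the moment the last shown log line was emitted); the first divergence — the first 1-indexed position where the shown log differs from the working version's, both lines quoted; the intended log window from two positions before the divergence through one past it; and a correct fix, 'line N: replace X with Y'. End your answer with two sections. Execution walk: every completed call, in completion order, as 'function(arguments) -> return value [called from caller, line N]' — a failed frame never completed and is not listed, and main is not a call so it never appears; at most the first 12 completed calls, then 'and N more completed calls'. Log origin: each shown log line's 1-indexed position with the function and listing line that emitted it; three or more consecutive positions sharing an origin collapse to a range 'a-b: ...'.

Answer: the defect is in probe_limits at line 12.
Key observation: The log first diverges at position 5: the faulty run prints 'enter split_margin: left 1 right 3' where the working version prints 'enter split_margin: left 12 right 3'.
Call chain: main -> split_margin(1, 3) (called at line 25).
First divergence: position 5; shown 'enter split_margin: left 1 right 3' vs intended 'enter split_margin: left 12 right 3'.
Intended log window:
  3: gauge_drift start: n=6 cutoff=4
  4: match at position 3
  5: enter split_margin: left 12 right 3
Execution walk:
  gauge_drift([3, 10, 9, 4, 4, 6], 4) -> 3  [called from probe_limits, line 9]
  probe_limits([3, 10, 9, 4, 4, 6], 4) -> 1  [called from main, line 24]
  split_margin(1, 3) -> 1  [called from main, line 25]
Log origins:
  1: from main, line 23
  2: from probe_limits, line 8
  3: from gauge_drift, line 2
  4: from probe_limits, line 10
  5: from split_margin, line 15
A correct fix: line 12: replace `-` with `*`.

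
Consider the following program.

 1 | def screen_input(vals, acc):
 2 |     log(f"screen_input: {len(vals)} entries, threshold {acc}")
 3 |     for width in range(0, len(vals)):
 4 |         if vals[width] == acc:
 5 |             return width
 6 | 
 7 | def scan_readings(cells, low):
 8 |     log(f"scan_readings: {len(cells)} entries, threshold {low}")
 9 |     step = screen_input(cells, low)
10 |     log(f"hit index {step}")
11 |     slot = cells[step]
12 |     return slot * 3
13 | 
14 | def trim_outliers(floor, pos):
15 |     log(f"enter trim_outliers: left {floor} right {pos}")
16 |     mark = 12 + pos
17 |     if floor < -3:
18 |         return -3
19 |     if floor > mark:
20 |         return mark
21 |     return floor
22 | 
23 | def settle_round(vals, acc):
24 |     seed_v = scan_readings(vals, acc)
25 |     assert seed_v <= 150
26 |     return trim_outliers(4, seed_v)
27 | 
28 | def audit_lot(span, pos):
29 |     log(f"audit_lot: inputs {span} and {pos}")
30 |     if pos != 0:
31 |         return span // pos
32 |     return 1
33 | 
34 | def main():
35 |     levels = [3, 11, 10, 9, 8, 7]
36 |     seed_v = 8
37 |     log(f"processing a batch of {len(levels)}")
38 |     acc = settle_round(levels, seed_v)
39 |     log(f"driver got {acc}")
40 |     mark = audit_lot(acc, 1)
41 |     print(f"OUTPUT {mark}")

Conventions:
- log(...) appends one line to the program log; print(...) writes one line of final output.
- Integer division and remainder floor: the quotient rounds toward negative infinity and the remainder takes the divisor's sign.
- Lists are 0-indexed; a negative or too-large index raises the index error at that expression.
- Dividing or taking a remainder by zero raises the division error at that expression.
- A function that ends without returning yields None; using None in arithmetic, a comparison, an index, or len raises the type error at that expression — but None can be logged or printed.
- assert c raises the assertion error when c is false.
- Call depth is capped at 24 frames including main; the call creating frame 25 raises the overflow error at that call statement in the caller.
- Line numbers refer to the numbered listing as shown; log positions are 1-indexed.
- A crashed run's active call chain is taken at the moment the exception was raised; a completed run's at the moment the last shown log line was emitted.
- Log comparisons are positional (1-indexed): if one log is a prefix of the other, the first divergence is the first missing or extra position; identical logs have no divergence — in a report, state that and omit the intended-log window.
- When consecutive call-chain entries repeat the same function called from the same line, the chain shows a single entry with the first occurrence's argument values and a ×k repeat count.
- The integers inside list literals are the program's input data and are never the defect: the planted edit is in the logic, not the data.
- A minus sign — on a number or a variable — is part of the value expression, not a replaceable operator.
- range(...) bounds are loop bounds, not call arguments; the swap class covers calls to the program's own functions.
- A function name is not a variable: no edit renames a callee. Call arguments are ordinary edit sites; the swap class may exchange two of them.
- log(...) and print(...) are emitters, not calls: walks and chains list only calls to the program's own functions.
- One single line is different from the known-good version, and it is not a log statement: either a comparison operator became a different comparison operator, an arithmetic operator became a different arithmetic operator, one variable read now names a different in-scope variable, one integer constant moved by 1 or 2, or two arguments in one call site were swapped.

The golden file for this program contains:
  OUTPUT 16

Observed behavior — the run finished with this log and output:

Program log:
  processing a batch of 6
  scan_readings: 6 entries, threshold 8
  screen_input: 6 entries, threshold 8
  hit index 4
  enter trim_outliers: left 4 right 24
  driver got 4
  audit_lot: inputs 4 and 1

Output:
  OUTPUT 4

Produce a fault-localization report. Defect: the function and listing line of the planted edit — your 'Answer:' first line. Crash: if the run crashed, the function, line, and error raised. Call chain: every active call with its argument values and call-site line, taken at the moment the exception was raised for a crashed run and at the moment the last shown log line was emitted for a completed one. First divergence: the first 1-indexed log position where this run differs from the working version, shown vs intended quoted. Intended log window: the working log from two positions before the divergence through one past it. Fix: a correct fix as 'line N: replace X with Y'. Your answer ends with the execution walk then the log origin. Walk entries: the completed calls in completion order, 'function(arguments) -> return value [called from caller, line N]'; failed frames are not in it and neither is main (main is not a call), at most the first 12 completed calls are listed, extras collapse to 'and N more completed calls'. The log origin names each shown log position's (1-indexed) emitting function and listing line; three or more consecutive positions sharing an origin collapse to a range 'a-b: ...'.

Answer: the defect is in settle_round at line 26.
The tell: Everything matches until log position 5, which reads 'enter trim_outliers: left 4 right 24' in place of 'enter trim_outliers: left 24 right 4'.
Call chain: main -> audit_lot(4, 1) (called at line 40).
First divergence: position 5; shown 'enter trim_outliers: left 4 right 24' vs intended 'enter trim_outliers: left 24 right 4'.
Intended log window:
  3: screen_input: 6 entries, threshold 8
  4: hit index 4
  5: enter trim_outliers: left 24 right 4
  6: driver got 16
Execution walk:
  screen_input([3, 11, 10, 9, 8, 7], 8) -> 4  [called from scan_readings, line 9]
  scan_readings([3, 11, 10, 9, 8, 7], 8) -> 24  [called from settle_round, line 24]
  trim_outliers(4, 24) -> 4  [called from settle_round, line 26]
  settle_round([3, 11, 10, 9, 8, 7], 8) -> 4  [called from main, line 38]
  audit_lot(4, 1) -> 4  [called from main, line 40]
Log origin:
  1: emitted by main (line 37)
  2: emitted by scan_readings (line 8)
  3: emitted by screen_input (line 2)
  4: emitted by scan_readings (line 10)
  5: emitted by trim_outliers (line 15)
  6: emitted by main (line 39)
  7: emitted by audit_lot (line 29)
A correct fix: line 26: replace `trim_outliers(4, seed_v)` with `trim_outliers(seed_v, 4)`.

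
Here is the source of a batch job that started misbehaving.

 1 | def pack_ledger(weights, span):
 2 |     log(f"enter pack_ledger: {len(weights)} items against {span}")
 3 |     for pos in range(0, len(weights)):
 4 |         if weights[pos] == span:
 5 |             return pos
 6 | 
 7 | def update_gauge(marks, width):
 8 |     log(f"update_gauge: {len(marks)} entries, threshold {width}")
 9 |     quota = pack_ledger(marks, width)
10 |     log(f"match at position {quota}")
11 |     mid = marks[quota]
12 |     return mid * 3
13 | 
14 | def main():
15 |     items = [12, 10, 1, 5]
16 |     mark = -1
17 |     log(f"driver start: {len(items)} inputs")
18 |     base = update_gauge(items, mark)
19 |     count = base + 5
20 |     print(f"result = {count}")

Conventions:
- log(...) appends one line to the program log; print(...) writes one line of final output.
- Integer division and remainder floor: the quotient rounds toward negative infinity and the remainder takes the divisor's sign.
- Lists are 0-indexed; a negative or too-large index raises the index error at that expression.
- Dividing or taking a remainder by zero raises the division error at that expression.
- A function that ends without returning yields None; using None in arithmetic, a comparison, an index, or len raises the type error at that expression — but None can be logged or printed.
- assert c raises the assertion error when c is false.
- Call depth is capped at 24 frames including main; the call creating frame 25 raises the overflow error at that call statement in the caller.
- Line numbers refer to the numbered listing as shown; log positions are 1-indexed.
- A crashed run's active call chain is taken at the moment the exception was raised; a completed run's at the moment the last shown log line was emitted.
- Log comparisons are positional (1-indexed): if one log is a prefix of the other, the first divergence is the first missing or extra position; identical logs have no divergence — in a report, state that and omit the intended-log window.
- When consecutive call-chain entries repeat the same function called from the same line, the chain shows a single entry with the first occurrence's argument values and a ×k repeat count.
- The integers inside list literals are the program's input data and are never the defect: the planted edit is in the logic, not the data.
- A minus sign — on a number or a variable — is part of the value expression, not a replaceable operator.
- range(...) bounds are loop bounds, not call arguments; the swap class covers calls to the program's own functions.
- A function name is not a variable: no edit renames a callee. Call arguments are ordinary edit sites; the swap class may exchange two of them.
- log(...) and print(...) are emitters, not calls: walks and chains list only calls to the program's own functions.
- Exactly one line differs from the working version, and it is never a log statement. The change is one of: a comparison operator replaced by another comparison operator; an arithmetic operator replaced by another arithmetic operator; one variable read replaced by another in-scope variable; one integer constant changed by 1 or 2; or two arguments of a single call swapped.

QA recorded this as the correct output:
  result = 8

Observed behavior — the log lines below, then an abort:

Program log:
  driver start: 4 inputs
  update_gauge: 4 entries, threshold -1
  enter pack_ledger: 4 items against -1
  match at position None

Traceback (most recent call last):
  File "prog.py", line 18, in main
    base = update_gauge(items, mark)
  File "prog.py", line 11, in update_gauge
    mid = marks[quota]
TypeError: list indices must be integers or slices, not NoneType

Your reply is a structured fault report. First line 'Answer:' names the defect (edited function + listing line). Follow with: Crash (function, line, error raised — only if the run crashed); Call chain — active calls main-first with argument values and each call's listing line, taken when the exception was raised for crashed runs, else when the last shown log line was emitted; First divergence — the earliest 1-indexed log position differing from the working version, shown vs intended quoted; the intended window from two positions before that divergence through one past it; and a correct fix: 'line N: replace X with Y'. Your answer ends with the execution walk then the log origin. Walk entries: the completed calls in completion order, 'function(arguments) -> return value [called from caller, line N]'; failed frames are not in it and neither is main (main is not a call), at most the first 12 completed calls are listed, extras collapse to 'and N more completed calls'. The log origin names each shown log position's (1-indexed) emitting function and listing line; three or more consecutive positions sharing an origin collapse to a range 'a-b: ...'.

Answer: the defect is in main at line 16.
Core observation: The log first diverges at position 2: the faulty run prints 'update_gauge: 4 entries, threshold -1' where the working version prints 'update_gauge: 4 entries, threshold 1'.
Crash: update_gauge, line 11, TypeError.
Call chain: main -> update_gauge([12, 10, 1, 5], -1) (called at line 18).
First divergence: position 2; shown 'update_gauge: 4 entries, threshold -1' vs intended 'update_gauge: 4 entries, threshold 1'.
Intended log window:
  1: driver start: 4 inputs
  2: update_gauge: 4 entries, threshold 1
  3: enter pack_ledger: 4 items against 1
Execution walk:
  pack_ledger([12, 10, 1, 5], -1) -> None  [called from update_gauge, line 9]
Origin of each log line:
  1: from main, line 17
  2: from update_gauge, line 8
  3: from pack_ledger, line 2
  4: from update_gauge, line 10
A correct fix: line 16: replace `-1` with `1`.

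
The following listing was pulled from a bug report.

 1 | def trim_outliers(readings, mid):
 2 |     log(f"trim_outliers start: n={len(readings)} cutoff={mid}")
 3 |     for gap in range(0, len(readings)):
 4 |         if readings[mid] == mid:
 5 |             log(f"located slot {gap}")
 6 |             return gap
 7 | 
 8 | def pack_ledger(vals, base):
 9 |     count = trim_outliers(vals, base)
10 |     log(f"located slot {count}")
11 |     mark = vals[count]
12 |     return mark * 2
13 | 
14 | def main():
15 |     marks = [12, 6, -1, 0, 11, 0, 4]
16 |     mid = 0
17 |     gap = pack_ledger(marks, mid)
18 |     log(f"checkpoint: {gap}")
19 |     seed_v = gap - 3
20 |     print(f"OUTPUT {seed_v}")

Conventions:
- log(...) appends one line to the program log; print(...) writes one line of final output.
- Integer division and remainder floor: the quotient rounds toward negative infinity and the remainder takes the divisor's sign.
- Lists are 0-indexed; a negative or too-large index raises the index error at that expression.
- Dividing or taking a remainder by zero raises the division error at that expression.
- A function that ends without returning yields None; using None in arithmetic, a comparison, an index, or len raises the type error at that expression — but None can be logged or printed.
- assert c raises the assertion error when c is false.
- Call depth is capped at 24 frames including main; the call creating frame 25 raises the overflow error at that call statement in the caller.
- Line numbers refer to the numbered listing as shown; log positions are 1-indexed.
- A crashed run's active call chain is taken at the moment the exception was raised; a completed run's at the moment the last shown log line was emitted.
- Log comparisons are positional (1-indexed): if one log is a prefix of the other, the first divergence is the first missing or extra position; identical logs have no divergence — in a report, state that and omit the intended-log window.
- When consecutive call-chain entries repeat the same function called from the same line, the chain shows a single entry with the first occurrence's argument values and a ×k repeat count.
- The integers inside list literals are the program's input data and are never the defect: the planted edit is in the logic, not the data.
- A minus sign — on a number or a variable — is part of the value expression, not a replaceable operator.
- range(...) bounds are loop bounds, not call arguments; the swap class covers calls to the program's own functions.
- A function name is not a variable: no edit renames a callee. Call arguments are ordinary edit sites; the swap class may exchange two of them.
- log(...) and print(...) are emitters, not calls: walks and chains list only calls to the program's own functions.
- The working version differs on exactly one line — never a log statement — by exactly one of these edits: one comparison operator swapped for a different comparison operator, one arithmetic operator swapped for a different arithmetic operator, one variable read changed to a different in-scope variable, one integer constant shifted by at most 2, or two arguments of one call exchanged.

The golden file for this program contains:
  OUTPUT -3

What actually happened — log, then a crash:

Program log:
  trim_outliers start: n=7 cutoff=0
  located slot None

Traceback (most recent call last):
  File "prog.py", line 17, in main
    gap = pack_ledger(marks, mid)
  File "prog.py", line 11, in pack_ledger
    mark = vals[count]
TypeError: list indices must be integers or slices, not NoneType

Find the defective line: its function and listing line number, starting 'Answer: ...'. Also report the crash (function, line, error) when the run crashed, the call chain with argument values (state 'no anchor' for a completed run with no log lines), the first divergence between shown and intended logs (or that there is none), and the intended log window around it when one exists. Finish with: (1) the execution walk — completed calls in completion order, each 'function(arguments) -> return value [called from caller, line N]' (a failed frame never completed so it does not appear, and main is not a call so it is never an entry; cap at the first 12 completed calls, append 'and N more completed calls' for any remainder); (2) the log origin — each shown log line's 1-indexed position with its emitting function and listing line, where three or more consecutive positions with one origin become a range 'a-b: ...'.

Answer: the defect is in trim_outliers at line 4.
Key fact: Everything matches until log position 2, which reads 'located slot None' in place of 'located slot 3'.
Crash: pack_ledger, line 11, TypeError.
Call chain: main -> pack_ledger([12, 6, -1, 0, 11, 0, 4], 0) (called at line 17).
First divergence: at position 2 the run shows 'located slot None' where the working version logs 'located slot 3'.
Intended log window:
  1: trim_outliers start: n=7 cutoff=0
  2: located slot 3
  3: located slot 3
Execution walk:
  trim_outliers([12, 6, -1, 0, 11, 0, 4], 0) -> None  [called from pack_ledger, line 9]
Origin of each log line:
  1: from trim_outliers, line 2
  2: from pack_ledger, line 10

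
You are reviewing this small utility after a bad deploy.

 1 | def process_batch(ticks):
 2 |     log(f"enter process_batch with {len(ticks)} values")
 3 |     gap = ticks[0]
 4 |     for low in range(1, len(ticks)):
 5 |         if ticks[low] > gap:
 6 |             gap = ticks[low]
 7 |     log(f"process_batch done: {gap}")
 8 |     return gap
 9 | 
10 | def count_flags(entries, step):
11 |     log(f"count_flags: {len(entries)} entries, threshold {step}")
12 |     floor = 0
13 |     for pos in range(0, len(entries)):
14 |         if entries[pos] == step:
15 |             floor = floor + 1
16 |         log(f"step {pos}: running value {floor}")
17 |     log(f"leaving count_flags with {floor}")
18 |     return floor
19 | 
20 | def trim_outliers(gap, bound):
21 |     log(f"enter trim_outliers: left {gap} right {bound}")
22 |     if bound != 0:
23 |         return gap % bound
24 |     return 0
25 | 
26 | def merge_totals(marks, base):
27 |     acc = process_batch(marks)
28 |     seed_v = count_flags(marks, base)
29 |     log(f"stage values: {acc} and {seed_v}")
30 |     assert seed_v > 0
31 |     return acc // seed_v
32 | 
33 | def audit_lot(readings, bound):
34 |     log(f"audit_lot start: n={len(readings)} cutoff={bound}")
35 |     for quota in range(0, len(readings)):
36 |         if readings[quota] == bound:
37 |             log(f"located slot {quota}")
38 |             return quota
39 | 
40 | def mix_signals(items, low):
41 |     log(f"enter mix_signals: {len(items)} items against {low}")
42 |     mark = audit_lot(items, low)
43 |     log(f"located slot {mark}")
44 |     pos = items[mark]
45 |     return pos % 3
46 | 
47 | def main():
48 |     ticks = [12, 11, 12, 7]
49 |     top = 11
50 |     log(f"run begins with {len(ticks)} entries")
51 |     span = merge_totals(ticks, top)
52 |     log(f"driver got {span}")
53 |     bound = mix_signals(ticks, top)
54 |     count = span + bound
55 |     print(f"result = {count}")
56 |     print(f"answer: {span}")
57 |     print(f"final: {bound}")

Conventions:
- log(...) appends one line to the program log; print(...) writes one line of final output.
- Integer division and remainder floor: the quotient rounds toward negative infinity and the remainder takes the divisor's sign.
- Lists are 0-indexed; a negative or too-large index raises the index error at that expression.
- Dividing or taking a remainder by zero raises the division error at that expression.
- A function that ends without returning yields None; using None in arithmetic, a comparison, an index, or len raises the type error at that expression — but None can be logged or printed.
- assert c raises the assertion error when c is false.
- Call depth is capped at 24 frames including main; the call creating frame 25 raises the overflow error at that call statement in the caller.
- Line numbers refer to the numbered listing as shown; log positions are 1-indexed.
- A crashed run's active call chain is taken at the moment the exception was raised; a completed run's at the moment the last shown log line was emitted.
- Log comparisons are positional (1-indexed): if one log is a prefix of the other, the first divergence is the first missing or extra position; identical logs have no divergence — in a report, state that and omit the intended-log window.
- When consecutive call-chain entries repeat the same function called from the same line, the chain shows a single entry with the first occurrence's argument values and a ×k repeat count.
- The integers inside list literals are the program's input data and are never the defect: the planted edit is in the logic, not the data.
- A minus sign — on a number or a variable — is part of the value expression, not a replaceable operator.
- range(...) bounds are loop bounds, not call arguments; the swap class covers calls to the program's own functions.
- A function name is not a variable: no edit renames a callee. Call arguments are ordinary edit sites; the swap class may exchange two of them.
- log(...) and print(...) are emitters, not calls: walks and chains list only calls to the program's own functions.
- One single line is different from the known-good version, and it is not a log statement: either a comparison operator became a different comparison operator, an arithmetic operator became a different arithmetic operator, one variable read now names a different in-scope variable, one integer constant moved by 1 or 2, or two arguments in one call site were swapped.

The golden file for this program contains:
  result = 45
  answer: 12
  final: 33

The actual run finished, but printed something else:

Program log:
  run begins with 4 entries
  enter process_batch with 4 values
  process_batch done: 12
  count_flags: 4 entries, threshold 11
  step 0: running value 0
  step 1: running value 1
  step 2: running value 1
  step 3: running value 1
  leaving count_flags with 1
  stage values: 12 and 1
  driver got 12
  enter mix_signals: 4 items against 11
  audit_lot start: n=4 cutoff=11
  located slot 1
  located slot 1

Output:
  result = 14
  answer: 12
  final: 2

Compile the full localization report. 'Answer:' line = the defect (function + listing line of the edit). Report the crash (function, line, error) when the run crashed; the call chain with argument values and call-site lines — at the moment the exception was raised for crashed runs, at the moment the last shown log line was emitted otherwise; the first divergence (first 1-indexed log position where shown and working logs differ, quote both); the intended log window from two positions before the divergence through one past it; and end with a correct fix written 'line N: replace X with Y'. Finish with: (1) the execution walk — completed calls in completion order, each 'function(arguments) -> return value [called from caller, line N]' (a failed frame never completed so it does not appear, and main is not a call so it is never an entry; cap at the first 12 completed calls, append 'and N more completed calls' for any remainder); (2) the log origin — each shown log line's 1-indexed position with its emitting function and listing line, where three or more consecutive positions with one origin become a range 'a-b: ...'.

Answer: the defect is in mix_signals at line 45.
Key fact: Log streams are identical — the defect surfaces only in the printed output.
Call chain: main -> mix_signals([12, 11, 12, 7], 11) (called at line 53).
First divergence: none — the logs agree in full.
Execution walk:
  process_batch([12, 11, 12, 7]) -> 12  [called from merge_totals, line 27]
  count_flags([12, 11, 12, 7], 11) -> 1  [called from merge_totals, line 28]
  merge_totals([12, 11, 12, 7], 11) -> 12  [called from main, line 51]
  audit_lot([12, 11, 12, 7], 11) -> 1  [called from mix_signals, line 42]
  mix_signals([12, 11, 12, 7], 11) -> 2  [called from main, line 53]
Log origin:
  1: from main, line 50
  2: from process_batch, line 2
  3: from process_batch, line 7
  4: from count_flags, line 11
  5-8: from count_flags, line 16
  9: from count_flags, line 17
  10: from merge_totals, line 29
  11: from main, line 52
  12: from mix_signals, line 41
  13: from audit_lot, line 34
  14: from audit_lot, line 37
  15: from mix_signals, line 43
A correct fix: line 45: replace `%` with `*`.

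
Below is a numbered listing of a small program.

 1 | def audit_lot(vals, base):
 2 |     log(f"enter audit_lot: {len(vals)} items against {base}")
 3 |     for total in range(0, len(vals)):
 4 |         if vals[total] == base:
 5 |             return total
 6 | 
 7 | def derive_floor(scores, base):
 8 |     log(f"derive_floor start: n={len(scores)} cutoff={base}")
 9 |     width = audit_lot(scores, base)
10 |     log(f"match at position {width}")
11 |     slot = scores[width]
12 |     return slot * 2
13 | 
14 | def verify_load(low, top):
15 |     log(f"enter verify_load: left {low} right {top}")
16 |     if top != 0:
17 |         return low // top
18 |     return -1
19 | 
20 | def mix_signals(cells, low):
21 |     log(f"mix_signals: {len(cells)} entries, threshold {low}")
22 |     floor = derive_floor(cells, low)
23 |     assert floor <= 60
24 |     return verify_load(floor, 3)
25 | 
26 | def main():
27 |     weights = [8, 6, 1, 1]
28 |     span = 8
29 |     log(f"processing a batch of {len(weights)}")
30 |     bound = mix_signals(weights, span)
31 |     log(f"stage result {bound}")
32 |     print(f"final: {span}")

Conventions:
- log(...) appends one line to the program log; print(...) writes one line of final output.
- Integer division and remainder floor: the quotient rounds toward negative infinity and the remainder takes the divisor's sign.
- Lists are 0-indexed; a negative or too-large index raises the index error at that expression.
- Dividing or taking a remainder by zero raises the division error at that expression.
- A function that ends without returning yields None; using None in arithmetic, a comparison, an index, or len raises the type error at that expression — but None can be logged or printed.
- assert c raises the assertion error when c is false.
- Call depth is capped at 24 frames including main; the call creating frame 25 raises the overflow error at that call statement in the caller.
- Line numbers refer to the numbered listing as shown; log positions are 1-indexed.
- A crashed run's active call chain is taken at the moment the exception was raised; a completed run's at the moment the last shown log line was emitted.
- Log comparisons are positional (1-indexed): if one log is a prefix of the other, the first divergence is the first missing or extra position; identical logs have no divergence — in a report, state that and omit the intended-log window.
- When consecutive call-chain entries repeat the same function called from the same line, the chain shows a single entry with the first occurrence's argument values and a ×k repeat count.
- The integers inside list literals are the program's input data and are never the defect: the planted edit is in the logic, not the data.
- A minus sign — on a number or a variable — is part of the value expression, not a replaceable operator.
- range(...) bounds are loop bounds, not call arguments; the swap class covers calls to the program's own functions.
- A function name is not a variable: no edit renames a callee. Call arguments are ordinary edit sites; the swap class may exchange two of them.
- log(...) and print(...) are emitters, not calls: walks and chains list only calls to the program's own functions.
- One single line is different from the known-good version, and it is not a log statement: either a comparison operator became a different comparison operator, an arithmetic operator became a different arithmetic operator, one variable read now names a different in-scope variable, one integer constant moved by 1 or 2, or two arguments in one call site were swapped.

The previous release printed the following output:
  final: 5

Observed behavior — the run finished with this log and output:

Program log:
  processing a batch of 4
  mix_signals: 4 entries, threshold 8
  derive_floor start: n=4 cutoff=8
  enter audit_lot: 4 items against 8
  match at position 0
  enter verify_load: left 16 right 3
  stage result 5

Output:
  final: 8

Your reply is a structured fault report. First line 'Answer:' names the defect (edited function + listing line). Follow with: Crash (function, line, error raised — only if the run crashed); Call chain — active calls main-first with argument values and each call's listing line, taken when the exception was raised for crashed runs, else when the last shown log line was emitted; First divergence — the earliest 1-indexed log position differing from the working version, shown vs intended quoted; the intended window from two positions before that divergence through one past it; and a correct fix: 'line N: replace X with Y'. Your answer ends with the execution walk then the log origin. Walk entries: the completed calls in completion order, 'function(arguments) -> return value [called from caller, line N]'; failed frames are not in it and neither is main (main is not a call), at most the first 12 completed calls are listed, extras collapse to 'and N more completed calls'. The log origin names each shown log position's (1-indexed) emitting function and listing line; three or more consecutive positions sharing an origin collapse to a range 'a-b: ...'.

Answer: the defect is in main at line 32.
Key fact: The logs agree in full; only the final output differs.
Call chain: main.
First divergence: there is none — every log position agrees.
Execution walk:
  audit_lot([8, 6, 1, 1], 8) -> 0  [called from derive_floor, line 9]
  derive_floor([8, 6, 1, 1], 8) -> 16  [called from mix_signals, line 22]
  verify_load(16, 3) -> 5  [called from mix_signals, line 24]
  mix_signals([8, 6, 1, 1], 8) -> 5  [called from main, line 30]
Log origin:
  1: logged in main at line 29
  2: logged in mix_signals at line 21
  3: logged in derive_floor at line 8
  4: logged in audit_lot at line 2
  5: logged in derive_floor at line 10
  6: logged in verify_load at line 15
  7: logged in main at line 31
A correct fix: line 32: replace `span` with `bound`.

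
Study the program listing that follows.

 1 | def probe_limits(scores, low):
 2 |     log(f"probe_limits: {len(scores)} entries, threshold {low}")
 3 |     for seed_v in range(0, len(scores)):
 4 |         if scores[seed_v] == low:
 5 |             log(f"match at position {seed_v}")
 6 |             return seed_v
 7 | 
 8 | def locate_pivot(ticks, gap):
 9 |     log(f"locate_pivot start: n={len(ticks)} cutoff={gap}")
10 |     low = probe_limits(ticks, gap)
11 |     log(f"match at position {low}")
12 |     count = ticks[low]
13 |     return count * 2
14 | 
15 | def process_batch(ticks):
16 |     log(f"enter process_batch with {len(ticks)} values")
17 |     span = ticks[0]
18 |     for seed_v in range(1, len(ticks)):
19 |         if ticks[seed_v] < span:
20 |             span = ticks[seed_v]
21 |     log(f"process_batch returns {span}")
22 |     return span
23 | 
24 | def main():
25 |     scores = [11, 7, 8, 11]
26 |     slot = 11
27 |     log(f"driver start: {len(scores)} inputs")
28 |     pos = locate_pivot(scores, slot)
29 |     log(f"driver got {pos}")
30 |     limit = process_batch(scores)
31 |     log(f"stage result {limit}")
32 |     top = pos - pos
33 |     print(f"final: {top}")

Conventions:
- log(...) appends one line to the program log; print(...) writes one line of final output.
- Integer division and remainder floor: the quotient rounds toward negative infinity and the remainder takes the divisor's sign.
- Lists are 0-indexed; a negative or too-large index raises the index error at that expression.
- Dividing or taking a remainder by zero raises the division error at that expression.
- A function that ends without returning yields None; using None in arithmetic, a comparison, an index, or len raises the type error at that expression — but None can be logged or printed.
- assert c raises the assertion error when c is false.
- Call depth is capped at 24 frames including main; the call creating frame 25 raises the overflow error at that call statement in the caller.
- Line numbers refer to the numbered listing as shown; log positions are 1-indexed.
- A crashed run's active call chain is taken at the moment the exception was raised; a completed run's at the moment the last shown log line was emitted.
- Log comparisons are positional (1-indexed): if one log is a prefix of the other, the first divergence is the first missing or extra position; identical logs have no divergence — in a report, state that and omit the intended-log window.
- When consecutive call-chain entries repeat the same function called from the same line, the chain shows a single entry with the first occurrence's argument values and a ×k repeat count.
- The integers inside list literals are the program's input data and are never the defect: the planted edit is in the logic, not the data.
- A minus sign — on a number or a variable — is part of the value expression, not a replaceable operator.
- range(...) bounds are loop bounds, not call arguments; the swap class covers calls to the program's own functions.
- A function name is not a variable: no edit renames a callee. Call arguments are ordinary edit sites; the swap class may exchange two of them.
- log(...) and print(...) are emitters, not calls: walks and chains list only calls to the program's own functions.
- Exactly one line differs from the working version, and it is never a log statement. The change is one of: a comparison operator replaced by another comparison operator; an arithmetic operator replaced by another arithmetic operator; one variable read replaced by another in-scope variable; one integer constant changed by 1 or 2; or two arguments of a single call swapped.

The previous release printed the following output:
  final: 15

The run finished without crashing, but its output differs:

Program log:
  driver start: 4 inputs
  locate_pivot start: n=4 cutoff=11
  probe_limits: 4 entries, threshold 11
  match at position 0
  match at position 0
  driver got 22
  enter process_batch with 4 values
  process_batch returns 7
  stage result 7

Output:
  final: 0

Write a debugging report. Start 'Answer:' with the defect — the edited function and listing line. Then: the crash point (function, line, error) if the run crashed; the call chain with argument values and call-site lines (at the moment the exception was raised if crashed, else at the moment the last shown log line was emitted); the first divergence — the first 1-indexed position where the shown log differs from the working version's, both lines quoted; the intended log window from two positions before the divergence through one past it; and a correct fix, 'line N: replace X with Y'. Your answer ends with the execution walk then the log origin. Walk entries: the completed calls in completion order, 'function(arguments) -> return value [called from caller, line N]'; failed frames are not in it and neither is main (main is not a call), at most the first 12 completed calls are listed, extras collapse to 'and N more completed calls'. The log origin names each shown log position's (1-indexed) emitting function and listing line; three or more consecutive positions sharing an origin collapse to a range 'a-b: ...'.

Answer: the defect is in main at line 32.
Key observation: The two runs log identically and part ways only at the printed values.
Call chain: main.
First divergence: none — the logs agree in full.
Execution walk:
  probe_limits([11, 7, 8, 11], 11) -> 0  [called from locate_pivot, line 10]
  locate_pivot([11, 7, 8, 11], 11) -> 22  [called from main, line 28]
  process_batch([11, 7, 8, 11]) -> 7  [called from main, line 30]
Origin of each log line:
  1: emitted by main (line 27)
  2: emitted by locate_pivot (line 9)
  3: emitted by probe_limits (line 2)
  4: emitted by probe_limits (line 5)
  5: emitted by locate_pivot (line 11)
  6: emitted by main (line 29)
  7: emitted by process_batch (line 16)
  8: emitted by process_batch (line 21)
  9: emitted by main (line 31)
A correct fix: line 32: replace `pos - pos` with `pos - limit`.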